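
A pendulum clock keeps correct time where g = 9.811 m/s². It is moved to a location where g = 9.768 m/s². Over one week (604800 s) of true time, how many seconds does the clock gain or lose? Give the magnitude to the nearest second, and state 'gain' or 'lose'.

The clock's period scales as T ∝ 1/√g, so T'/T = √(9.811/9.768) = 1.00220.
In 604800 s of true time the clock registers 604800/1.00220 = 603473.2 s, so it loses 1327 s.

lose 1327 s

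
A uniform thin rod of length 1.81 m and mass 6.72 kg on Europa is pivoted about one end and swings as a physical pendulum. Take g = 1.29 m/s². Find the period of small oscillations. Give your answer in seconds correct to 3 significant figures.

For a physical pendulum T = 2π√(I/(mgd)), with d = 0.9050 m from pivot to centre of mass.
I_cm = mL²/12 = 6.72 × 1.81²/12 = 1.835 kg·m²; I = I_cm + md² = 1.835 + 6.72 × 0.9050² = 7.338 kg·m².
T = 2π√(7.338/(6.72 × 1.29 × 0.9050)) = 6.08 s.

6.08 s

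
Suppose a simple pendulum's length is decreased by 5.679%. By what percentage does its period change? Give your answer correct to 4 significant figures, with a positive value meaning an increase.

-2.881%

T ∝ √L, so T'/T = √(0.94321) = 0.97119.
Percentage change in T = (0.97119 − 1) × 100% = -2.881%.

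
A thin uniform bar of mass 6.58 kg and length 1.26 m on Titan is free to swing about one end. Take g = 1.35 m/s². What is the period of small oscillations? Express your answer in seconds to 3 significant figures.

4.96 s

For a physical pendulum T = 2π√(I/(mgd)), with d = 0.6300 m from pivot to centre of mass.
I_cm = mL²/12 = 6.58 × 1.26²/12 = 0.8705 kg·m²; I = I_cm + md² = 0.8705 + 6.58 × 0.6300² = 3.482 kg·m².
T = 2π√(3.482/(6.58 × 1.35 × 0.6300)) = 4.96 s.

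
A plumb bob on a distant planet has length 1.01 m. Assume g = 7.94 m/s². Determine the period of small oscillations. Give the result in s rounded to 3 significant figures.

T = 2π√(L/g) = 2π√(1.01/7.94) = 2π × 0.3567 = 2.24 s.

2.24 s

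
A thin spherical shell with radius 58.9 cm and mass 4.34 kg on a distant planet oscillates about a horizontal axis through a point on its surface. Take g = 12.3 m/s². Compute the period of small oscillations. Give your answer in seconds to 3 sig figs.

I_cm = (2/3)mr² = 1.004 kg·m². The pivot is at distance d = 0.589 m from the centre of mass.
By the parallel-axis theorem, I = I_cm + md² = 1.004 + 1.506 = 2.509 kg·m².
T = 2π√(I/(mgd)) = 2π√(2.509/(4.34 × 12.3 × 0.589)) = 1.78 s.

1.78 s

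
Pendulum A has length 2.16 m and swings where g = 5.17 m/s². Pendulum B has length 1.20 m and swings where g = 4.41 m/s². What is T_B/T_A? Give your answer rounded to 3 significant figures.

0.807

T = 2π√(L/g), so T_B/T_A = √((L_B/g_B)/(L_A/g_A)) = √((1.20/4.41)/(2.16/5.17)) = 0.807.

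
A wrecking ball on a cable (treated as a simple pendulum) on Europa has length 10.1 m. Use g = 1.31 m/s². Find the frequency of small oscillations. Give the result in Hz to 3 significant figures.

0.0573 Hz

T = 2π√(L/g) = 2π√(10.1/1.31) = 17.45 s, so f = 1/T = 0.0573 Hz.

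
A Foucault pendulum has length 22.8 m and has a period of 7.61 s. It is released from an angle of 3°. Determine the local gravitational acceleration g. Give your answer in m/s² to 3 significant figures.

15.5 m/s²

From T = 2π√(L/g), g = 4π²L/T² = 4π² × 22.8/7.610² = 15.5 m/s².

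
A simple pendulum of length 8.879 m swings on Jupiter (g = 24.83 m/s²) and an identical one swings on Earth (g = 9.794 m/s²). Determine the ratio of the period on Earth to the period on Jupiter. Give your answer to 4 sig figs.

T ∝ 1/√g, so T₂/T₁ = √(g₁/g₂) = √(24.83/9.794) = 1.592.

1.592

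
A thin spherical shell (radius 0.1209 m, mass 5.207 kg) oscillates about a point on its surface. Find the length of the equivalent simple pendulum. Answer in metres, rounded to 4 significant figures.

The equivalent simple-pendulum length is L_eq = I/(md), where I is about the pivot and d = 0.12090 m.
I_cm = (2/3)mR² = 0.050740 kg·m², so I = I_cm + md² = 0.050740 + 0.076110 = 0.12685 kg·m².
L_eq = 0.12685/(5.207 × 0.12090) = 0.2015 m.

0.2015 m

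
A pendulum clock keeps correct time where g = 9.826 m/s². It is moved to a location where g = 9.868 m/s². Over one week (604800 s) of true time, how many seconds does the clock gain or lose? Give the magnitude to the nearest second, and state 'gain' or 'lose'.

gain 1291 s

The clock's period scales as T ∝ 1/√g, so T'/T = √(9.826/9.868) = 0.997870.
In 604800 s of true time the clock registers 604800/0.997870 = 606091.2 s, so it gains 1291 s.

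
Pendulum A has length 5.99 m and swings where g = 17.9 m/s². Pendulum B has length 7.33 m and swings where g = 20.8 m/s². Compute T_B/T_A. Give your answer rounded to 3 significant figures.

1.03

T = 2π√(L/g), so T_B/T_A = √((L_B/g_B)/(L_A/g_A)) = √((7.33/20.8)/(5.99/17.9)) = 1.03.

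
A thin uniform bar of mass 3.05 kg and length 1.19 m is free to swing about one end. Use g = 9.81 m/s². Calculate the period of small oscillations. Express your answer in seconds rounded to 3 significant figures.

1.79 s

For a physical pendulum T = 2π√(I/(mgd)), with d = 0.5950 m from pivot to centre of mass.
I_cm = mL²/12 = 3.05 × 1.19²/12 = 0.3599 kg·m²; I = I_cm + md² = 0.3599 + 3.05 × 0.5950² = 1.440 kg·m².
T = 2π√(1.440/(3.05 × 9.81 × 0.5950)) = 1.79 s.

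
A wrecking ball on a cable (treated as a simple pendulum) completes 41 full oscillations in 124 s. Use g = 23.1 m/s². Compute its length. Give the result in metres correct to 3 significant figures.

T = 124/41 = 3.024 s.
From T = 2π√(L/g), L = gT²/(4π²) = 23.1 × 3.024²/(4π²) = 5.35 m.

5.35 m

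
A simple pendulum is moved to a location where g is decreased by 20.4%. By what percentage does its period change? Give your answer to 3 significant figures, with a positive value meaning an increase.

T ∝ 1/√g, so T'/T = 1/√(0.7960) = 1.121.
Percentage change in T = (1.121 − 1) × 100% = 12.1%.

12.1%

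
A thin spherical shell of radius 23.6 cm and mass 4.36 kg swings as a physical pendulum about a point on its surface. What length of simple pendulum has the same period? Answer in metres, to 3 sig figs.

0.393 m

The equivalent simple-pendulum length is L_eq = I/(md), where I is about the pivot and d = 0.2360 m.
I_cm = (2/3)mR² = 0.1619 kg·m², so I = I_cm + md² = 0.1619 + 0.2428 = 0.4047 kg·m².
L_eq = 0.4047/(4.36 × 0.2360) = 0.393 m.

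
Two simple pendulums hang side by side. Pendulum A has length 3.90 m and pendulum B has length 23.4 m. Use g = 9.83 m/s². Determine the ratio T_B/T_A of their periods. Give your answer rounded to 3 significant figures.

2.45

T ∝ √L, so T_B/T_A = √(L_B/L_A) = √(23.4/3.90) = 2.45.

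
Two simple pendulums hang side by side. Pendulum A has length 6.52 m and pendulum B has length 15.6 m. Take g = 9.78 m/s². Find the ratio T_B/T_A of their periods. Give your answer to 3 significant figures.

T ∝ √L, so T_B/T_A = √(L_B/L_A) = √(15.6/6.52) = 1.55.

1.55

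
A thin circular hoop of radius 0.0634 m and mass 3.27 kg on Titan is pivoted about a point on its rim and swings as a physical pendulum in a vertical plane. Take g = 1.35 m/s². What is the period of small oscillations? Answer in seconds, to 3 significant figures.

I_cm = mr² = 0.01314 kg·m². The pivot is at distance d = 0.0634 m from the centre of mass.
By the parallel-axis theorem, I = I_cm + md² = 0.01314 + 0.01314 = 0.02629 kg·m².
T = 2π√(I/(mgd)) = 2π√(0.02629/(3.27 × 1.35 × 0.0634)) = 1.93 s.

1.93 s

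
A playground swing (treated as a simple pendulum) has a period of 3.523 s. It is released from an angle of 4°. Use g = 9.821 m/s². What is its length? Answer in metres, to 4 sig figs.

3.088 m

From T = 2π√(L/g), L = gT²/(4π²) = 9.821 × 3.5230²/(4π²) = 3.088 m.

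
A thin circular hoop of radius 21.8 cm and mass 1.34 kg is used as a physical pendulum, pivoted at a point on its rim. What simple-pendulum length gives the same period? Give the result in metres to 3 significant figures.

0.436 m

The equivalent simple-pendulum length is L_eq = I/(md), where I is about the pivot and d = 0.2180 m.
I_cm = mR² = 0.06368 kg·m², so I = I_cm + md² = 0.06368 + 0.06368 = 0.1274 kg·m².
L_eq = 0.1274/(1.34 × 0.2180) = 0.436 m.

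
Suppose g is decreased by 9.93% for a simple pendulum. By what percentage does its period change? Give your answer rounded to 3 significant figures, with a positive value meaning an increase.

T ∝ 1/√g, so T'/T = 1/√(0.9007) = 1.054.
Percentage change in T = (1.054 − 1) × 100% = 5.37%.

5.37%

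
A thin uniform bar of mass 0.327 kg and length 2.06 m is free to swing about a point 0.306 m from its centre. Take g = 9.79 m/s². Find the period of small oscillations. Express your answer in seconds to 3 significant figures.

For a physical pendulum T = 2π√(I/(mgd)), with d = 0.3060 m from pivot to centre of mass.
I_cm = mL²/12 = 0.327 × 2.06²/12 = 0.1156 kg·m²; I = I_cm + md² = 0.1156 + 0.327 × 0.3060² = 0.1463 kg·m².
T = 2π√(0.1463/(0.327 × 9.79 × 0.3060)) = 2.43 s.

2.43 s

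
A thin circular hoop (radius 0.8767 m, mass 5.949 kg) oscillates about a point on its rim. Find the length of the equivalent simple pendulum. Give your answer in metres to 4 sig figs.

1.753 m

The equivalent simple-pendulum length is L_eq = I/(md), where I is about the pivot and d = 0.87670 m.
I_cm = mR² = 4.5724 kg·m², so I = I_cm + md² = 4.5724 + 4.5724 = 9.1448 kg·m².
L_eq = 9.1448/(5.949 × 0.87670) = 1.753 m.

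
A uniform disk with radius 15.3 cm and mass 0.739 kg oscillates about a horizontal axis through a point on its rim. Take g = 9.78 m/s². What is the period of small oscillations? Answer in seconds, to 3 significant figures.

I_cm = ½mr² = 0.008650 kg·m². The pivot is at distance d = 0.153 m from the centre of mass.
By the parallel-axis theorem, I = I_cm + md² = 0.008650 + 0.01730 = 0.02595 kg·m².
T = 2π√(I/(mgd)) = 2π√(0.02595/(0.739 × 9.78 × 0.153)) = 0.963 s.

0.963 s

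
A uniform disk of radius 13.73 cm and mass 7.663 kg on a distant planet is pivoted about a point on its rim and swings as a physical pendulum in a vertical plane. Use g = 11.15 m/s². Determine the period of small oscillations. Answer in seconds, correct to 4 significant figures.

I_cm = ½mr² = 0.072229 kg·m². The pivot is at distance d = 0.1373 m from the centre of mass.
By the parallel-axis theorem, I = I_cm + md² = 0.072229 + 0.14446 = 0.21669 kg·m².
T = 2π√(I/(mgd)) = 2π√(0.21669/(7.663 × 11.15 × 0.1373)) = 0.8539 s.

0.8539 s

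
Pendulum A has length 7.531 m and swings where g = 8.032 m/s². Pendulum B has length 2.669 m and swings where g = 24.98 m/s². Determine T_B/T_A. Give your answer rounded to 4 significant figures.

0.3376

T = 2π√(L/g), so T_B/T_A = √((L_B/g_B)/(L_A/g_A)) = √((2.669/24.98)/(7.531/8.032)) = 0.3376.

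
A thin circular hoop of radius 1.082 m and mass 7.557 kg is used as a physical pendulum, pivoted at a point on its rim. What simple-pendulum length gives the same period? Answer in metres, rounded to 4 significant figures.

The equivalent simple-pendulum length is L_eq = I/(md), where I is about the pivot and d = 1.0820 m.
I_cm = mR² = 8.8472 kg·m², so I = I_cm + md² = 8.8472 + 8.8472 = 17.694 kg·m².
L_eq = 17.694/(7.557 × 1.0820) = 2.164 m.

2.164 m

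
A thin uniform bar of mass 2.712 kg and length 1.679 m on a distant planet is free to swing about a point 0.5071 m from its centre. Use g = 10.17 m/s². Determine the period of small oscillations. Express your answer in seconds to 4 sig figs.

For a physical pendulum T = 2π√(I/(mgd)), with d = 0.50710 m from pivot to centre of mass.
I_cm = mL²/12 = 2.712 × 1.679²/12 = 0.63710 kg·m²; I = I_cm + md² = 0.63710 + 2.712 × 0.50710² = 1.3345 kg·m².
T = 2π√(1.3345/(2.712 × 10.17 × 0.50710)) = 1.941 s.

1.941 s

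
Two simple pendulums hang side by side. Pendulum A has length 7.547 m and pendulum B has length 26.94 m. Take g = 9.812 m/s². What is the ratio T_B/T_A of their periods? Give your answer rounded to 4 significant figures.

1.889

T ∝ √L, so T_B/T_A = √(L_B/L_A) = √(26.94/7.547) = 1.889.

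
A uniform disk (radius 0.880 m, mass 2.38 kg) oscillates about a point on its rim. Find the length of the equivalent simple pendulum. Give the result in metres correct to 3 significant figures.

1.32 m

The equivalent simple-pendulum length is L_eq = I/(md), where I is about the pivot and d = 0.8800 m.
I_cm = ½mR² = 0.9215 kg·m², so I = I_cm + md² = 0.9215 + 1.843 = 2.765 kg·m².
L_eq = 2.765/(2.38 × 0.8800) = 1.32 m.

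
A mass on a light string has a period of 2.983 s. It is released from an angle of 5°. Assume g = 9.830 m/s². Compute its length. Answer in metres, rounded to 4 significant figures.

2.216 m

From T = 2π√(L/g), L = gT²/(4π²) = 9.830 × 2.9830²/(4π²) = 2.216 m.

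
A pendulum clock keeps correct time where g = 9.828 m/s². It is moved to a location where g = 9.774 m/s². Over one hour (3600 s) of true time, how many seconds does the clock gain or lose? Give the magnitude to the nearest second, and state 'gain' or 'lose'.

lose 10 s

The clock's period scales as T ∝ 1/√g, so T'/T = √(9.828/9.774) = 1.00276.
In 3600 s of true time the clock registers 3600/1.00276 = 3590.1 s, so it loses 10 s.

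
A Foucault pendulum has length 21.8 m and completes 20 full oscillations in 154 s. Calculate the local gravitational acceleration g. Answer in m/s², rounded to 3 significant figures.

T = 154/20 = 7.700 s.
From T = 2π√(L/g), g = 4π²L/T² = 4π² × 21.8/7.700² = 14.5 m/s².

14.5 m/s²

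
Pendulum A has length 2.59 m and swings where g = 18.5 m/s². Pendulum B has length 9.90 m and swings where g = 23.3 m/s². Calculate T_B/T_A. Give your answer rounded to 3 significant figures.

T = 2π√(L/g), so T_B/T_A = √((L_B/g_B)/(L_A/g_A)) = √((9.90/23.3)/(2.59/18.5)) = 1.74.

1.74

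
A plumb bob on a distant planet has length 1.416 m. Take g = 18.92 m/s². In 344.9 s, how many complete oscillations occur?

200

T = 2π√(L/g) = 2π√(1.416/18.92) = 1.7189 s.
Number of complete oscillations = ⌊344.9/1.7189⌋ = ⌊200.65⌋ = 200.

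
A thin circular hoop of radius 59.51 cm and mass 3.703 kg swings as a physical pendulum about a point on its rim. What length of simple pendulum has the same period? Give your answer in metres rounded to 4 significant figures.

1.190 m

The equivalent simple-pendulum length is L_eq = I/(md), where I is about the pivot and d = 0.59510 m.
I_cm = mR² = 1.3114 kg·m², so I = I_cm + md² = 1.3114 + 1.3114 = 2.6228 kg·m².
L_eq = 2.6228/(3.703 × 0.59510) = 1.190 m.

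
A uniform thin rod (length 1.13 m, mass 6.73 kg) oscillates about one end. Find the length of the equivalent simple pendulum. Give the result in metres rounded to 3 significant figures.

The equivalent simple-pendulum length is L_eq = I/(md), where I is about the pivot and d = 0.5650 m.
I_cm = (1/12)mL² = 0.7161 kg·m², so I = I_cm + md² = 0.7161 + 2.148 = 2.865 kg·m².
L_eq = 2.865/(6.73 × 0.5650) = 0.753 m.

0.753 m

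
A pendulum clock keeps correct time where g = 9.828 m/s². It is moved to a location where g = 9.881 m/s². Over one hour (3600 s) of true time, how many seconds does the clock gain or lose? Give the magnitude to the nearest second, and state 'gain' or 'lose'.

gain 10 s

The clock's period scales as T ∝ 1/√g, so T'/T = √(9.828/9.881) = 0.997314.
In 3600 s of true time the clock registers 3600/0.997314 = 3609.7 s, so it gains 10 s.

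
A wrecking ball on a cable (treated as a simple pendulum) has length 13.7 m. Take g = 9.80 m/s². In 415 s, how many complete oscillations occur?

T = 2π√(L/g) = 2π√(13.7/9.80) = 7.429 s.
Number of complete oscillations = ⌊415/7.429⌋ = ⌊55.86⌋ = 55.

55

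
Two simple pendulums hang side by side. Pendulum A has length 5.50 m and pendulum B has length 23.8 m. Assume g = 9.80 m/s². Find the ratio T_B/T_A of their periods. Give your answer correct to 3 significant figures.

2.08

T ∝ √L, so T_B/T_A = √(L_B/L_A) = √(23.8/5.50) = 2.08.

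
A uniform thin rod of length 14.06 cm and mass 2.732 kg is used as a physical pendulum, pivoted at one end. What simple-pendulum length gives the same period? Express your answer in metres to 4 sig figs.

0.09373 m

The equivalent simple-pendulum length is L_eq = I/(md), where I is about the pivot and d = 0.070300 m.
I_cm = (1/12)mL² = 0.0045006 kg·m², so I = I_cm + md² = 0.0045006 + 0.013502 = 0.018002 kg·m².
L_eq = 0.018002/(2.732 × 0.070300) = 0.09373 m.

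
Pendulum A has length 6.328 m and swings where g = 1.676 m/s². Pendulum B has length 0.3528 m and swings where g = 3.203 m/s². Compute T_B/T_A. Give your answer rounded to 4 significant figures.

0.1708

T = 2π√(L/g), so T_B/T_A = √((L_B/g_B)/(L_A/g_A)) = √((0.3528/3.203)/(6.328/1.676)) = 0.1708.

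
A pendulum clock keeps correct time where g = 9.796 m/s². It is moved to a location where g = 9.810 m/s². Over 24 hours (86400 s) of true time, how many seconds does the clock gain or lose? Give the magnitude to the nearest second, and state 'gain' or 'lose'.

The clock's period scales as T ∝ 1/√g, so T'/T = √(9.796/9.810) = 0.999286.
In 86400 s of true time the clock registers 86400/0.999286 = 86461.7 s, so it gains 62 s.

gain 62 s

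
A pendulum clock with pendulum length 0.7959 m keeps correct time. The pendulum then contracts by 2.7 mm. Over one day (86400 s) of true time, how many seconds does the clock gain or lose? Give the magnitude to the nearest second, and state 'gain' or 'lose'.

gain 147 s

T ∝ √L, so T'/T = √(0.79320/0.7959) = 0.998302.
In 86400 s of true time the clock registers 86400/0.998302 = 86546.9 s, so it gains 147 s.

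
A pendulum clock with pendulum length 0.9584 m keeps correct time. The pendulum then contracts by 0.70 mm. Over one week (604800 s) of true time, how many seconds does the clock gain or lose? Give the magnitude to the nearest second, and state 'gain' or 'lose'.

T ∝ √L, so T'/T = √(0.95770/0.9584) = 0.999635.
In 604800 s of true time the clock registers 604800/0.999635 = 605021.0 s, so it gains 221 s.

gain 221 s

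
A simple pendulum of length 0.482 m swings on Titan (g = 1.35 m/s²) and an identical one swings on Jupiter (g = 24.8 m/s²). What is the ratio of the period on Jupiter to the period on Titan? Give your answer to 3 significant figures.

0.233

T ∝ 1/√g, so T₂/T₁ = √(g₁/g₂) = √(1.35/24.8) = 0.233.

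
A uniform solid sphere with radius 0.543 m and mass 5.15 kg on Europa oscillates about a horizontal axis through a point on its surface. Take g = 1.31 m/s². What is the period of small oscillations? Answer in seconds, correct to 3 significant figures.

I_cm = (2/5)mr² = 0.6074 kg·m². The pivot is at distance d = 0.543 m from the centre of mass.
By the parallel-axis theorem, I = I_cm + md² = 0.6074 + 1.518 = 2.126 kg·m².
T = 2π√(I/(mgd)) = 2π√(2.126/(5.15 × 1.31 × 0.543)) = 4.79 s.

4.79 s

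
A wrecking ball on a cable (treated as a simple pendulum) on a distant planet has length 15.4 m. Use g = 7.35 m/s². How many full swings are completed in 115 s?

12

T = 2π√(L/g) = 2π√(15.4/7.35) = 9.095 s.
Number of complete oscillations = ⌊115/9.095⌋ = ⌊12.64⌋ = 12.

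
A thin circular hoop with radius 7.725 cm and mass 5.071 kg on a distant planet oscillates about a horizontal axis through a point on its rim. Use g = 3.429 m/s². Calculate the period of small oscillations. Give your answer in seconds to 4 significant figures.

I_cm = mr² = 0.030262 kg·m². The pivot is at distance d = 0.07725 m from the centre of mass.
By the parallel-axis theorem, I = I_cm + md² = 0.030262 + 0.030262 = 0.060523 kg·m².
T = 2π√(I/(mgd)) = 2π√(0.060523/(5.071 × 3.429 × 0.07725)) = 1.334 s.

1.334 s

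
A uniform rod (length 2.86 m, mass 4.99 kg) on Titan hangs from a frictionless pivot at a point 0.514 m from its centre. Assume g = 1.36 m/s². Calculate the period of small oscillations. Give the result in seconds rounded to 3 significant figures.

7.31 s

For a physical pendulum T = 2π√(I/(mgd)), with d = 0.5140 m from pivot to centre of mass.
I_cm = mL²/12 = 4.99 × 2.86²/12 = 3.401 kg·m²; I = I_cm + md² = 3.401 + 4.99 × 0.5140² = 4.720 kg·m².
T = 2π√(4.720/(4.99 × 1.36 × 0.5140)) = 7.31 s.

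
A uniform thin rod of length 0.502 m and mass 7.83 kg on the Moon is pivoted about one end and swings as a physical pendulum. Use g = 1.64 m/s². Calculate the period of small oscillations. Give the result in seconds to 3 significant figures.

2.84 s

For a physical pendulum T = 2π√(I/(mgd)), with d = 0.2510 m from pivot to centre of mass.
I_cm = mL²/12 = 7.83 × 0.502²/12 = 0.1644 kg·m²; I = I_cm + md² = 0.1644 + 7.83 × 0.2510² = 0.6577 kg·m².
T = 2π√(0.6577/(7.83 × 1.64 × 0.2510)) = 2.84 s.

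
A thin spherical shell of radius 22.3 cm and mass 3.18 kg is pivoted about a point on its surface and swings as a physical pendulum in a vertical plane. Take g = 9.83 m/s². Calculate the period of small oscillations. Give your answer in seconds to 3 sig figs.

1.22 s

I_cm = (2/3)mr² = 0.1054 kg·m². The pivot is at distance d = 0.223 m from the centre of mass.
By the parallel-axis theorem, I = I_cm + md² = 0.1054 + 0.1581 = 0.2636 kg·m².
T = 2π√(I/(mgd)) = 2π√(0.2636/(3.18 × 9.83 × 0.223)) = 1.22 s.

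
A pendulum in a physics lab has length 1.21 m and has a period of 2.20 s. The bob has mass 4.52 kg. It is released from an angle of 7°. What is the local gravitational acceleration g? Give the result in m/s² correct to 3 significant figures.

9.87 m/s²

From T = 2π√(L/g), g = 4π²L/T² = 4π² × 1.21/2.200² = 9.87 m/s².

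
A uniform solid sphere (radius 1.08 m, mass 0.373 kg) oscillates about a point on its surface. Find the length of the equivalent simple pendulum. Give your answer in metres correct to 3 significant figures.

1.51 m

The equivalent simple-pendulum length is L_eq = I/(md), where I is about the pivot and d = 1.080 m.
I_cm = (2/5)mR² = 0.1740 kg·m², so I = I_cm + md² = 0.1740 + 0.4351 = 0.6091 kg·m².
L_eq = 0.6091/(0.373 × 1.080) = 1.51 m.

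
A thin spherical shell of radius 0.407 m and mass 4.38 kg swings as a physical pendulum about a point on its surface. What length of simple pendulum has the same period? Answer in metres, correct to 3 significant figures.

0.678 m

The equivalent simple-pendulum length is L_eq = I/(md), where I is about the pivot and d = 0.4070 m.
I_cm = (2/3)mR² = 0.4837 kg·m², so I = I_cm + md² = 0.4837 + 0.7255 = 1.209 kg·m².
L_eq = 1.209/(4.38 × 0.4070) = 0.678 m.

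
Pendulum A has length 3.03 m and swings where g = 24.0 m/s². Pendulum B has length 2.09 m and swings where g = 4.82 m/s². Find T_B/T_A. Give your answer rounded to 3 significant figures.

T = 2π√(L/g), so T_B/T_A = √((L_B/g_B)/(L_A/g_A)) = √((2.09/4.82)/(3.03/24.0)) = 1.85.

1.85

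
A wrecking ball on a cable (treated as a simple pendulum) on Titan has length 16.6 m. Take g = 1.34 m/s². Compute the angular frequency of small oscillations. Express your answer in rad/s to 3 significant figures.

0.284 rad/s

ω = √(g/L) = √(1.34/16.6) = 0.284 rad/s.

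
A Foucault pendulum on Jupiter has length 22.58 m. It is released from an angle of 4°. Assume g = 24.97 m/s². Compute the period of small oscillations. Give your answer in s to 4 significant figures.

5.975 s

T = 2π√(L/g) = 2π√(22.58/24.97) = 2π × 0.95094 = 5.975 s.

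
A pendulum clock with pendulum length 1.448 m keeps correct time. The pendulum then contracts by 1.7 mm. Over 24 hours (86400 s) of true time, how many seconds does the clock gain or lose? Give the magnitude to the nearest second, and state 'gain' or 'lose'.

gain 51 s

T ∝ √L, so T'/T = √(1.44630/1.448) = 0.999413.
In 86400 s of true time the clock registers 86400/0.999413 = 86450.8 s, so it gains 51 s.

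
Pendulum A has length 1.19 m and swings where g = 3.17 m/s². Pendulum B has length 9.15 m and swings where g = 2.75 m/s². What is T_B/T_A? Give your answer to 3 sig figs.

2.98

T = 2π√(L/g), so T_B/T_A = √((L_B/g_B)/(L_A/g_A)) = √((9.15/2.75)/(1.19/3.17)) = 2.98.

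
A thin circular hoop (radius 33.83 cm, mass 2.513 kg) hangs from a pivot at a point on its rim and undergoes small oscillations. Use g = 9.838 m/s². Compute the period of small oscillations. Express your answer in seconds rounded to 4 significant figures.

1.648 s

I_cm = mr² = 0.28761 kg·m². The pivot is at distance d = 0.3383 m from the centre of mass.
By the parallel-axis theorem, I = I_cm + md² = 0.28761 + 0.28761 = 0.57521 kg·m².
T = 2π√(I/(mgd)) = 2π√(0.57521/(2.513 × 9.838 × 0.3383)) = 1.648 s.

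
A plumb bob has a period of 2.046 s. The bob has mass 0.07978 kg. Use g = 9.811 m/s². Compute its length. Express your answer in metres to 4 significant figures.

From T = 2π√(L/g), L = gT²/(4π²) = 9.811 × 2.0460²/(4π²) = 1.040 m.

1.040 m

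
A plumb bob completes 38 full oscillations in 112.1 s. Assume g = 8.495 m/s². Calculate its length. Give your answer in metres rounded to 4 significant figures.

T = 112.1/38 = 2.9500 s.
From T = 2π√(L/g), L = gT²/(4π²) = 8.495 × 2.9500²/(4π²) = 1.873 m.

1.873 m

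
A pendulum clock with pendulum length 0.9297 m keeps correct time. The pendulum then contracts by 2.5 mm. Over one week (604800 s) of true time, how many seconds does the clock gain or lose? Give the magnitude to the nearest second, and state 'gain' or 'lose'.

gain 815 s

T ∝ √L, so T'/T = √(0.92720/0.9297) = 0.998655.
In 604800 s of true time the clock registers 604800/0.998655 = 605614.8 s, so it gains 815 s.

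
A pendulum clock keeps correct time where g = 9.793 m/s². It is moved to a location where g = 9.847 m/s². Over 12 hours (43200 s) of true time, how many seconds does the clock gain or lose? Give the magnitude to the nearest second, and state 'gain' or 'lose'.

gain 119 s

The clock's period scales as T ∝ 1/√g, so T'/T = √(9.793/9.847) = 0.997254.
In 43200 s of true time the clock registers 43200/0.997254 = 43318.9 s, so it gains 119 s.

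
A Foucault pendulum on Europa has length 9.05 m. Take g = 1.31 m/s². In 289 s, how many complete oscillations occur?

17

T = 2π√(L/g) = 2π√(9.05/1.31) = 16.51 s.
Number of complete oscillations = ⌊289/16.51⌋ = ⌊17.50⌋ = 17.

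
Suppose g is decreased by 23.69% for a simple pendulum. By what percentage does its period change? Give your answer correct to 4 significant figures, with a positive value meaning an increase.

T ∝ 1/√g, so T'/T = 1/√(0.76310) = 1.1447.
Percentage change in T = (1.1447 − 1) × 100% = 14.47%.

14.47%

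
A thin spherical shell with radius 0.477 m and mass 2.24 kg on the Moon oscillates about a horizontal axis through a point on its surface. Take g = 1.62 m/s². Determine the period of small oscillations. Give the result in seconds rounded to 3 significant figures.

I_cm = (2/3)mr² = 0.3398 kg·m². The pivot is at distance d = 0.477 m from the centre of mass.
By the parallel-axis theorem, I = I_cm + md² = 0.3398 + 0.5097 = 0.8494 kg·m².
T = 2π√(I/(mgd)) = 2π√(0.8494/(2.24 × 1.62 × 0.477)) = 4.40 s.

4.40 s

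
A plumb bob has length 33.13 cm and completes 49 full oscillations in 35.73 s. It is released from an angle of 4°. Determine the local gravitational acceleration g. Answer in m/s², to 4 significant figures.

24.60 m/s²

T = 35.73/49 = 0.72918 s.
From T = 2π√(L/g), g = 4π²L/T² = 4π² × 0.3313/0.72918² = 24.60 m/s².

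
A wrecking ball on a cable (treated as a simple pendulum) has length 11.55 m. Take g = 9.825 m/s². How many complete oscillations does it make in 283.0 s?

T = 2π√(L/g) = 2π√(11.55/9.825) = 6.8125 s.
Number of complete oscillations = ⌊283.0/6.8125⌋ = ⌊41.541⌋ = 41.

41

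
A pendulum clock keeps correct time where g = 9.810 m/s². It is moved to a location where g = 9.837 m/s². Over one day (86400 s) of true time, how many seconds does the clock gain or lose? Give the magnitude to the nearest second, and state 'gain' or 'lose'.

The clock's period scales as T ∝ 1/√g, so T'/T = √(9.810/9.837) = 0.998627.
In 86400 s of true time the clock registers 86400/0.998627 = 86518.8 s, so it gains 119 s.

gain 119 s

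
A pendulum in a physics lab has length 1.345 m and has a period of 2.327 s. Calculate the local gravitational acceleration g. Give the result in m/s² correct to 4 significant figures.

9.806 m/s²

From T = 2π√(L/g), g = 4π²L/T² = 4π² × 1.345/2.3270² = 9.806 m/s².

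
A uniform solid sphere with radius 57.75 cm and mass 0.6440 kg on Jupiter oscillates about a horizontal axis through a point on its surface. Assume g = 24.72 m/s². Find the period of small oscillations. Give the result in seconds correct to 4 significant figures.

I_cm = (2/5)mr² = 0.085911 kg·m². The pivot is at distance d = 0.5775 m from the centre of mass.
By the parallel-axis theorem, I = I_cm + md² = 0.085911 + 0.21478 = 0.30069 kg·m².
T = 2π√(I/(mgd)) = 2π√(0.30069/(0.6440 × 24.72 × 0.5775)) = 1.136 s.

1.136 s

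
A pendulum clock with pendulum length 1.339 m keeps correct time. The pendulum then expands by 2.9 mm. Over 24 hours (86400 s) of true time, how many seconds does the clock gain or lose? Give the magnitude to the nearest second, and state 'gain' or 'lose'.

lose 93 s

T ∝ √L, so T'/T = √(1.34190/1.339) = 1.00108.
In 86400 s of true time the clock registers 86400/1.00108 = 86306.6 s, so it loses 93 s.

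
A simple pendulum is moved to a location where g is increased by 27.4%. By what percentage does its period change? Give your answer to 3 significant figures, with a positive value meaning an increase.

-11.4%

T ∝ 1/√g, so T'/T = 1/√(1.274) = 0.8860.
Percentage change in T = (0.8860 − 1) × 100% = -11.4%.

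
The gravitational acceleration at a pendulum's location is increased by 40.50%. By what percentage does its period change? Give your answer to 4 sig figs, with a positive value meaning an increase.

-15.64%

T ∝ 1/√g, so T'/T = 1/√(1.4050) = 0.84365.
Percentage change in T = (0.84365 − 1) × 100% = -15.64%.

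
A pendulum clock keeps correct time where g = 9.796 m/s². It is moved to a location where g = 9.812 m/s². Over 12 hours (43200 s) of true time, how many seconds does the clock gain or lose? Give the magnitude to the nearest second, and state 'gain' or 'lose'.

The clock's period scales as T ∝ 1/√g, so T'/T = √(9.796/9.812) = 0.999184.
In 43200 s of true time the clock registers 43200/0.999184 = 43235.3 s, so it gains 35 s.

gain 35 s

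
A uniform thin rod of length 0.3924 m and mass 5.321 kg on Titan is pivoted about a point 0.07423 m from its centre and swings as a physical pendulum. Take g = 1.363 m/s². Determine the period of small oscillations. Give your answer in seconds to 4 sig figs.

2.675 s

For a physical pendulum T = 2π√(I/(mgd)), with d = 0.074230 m from pivot to centre of mass.
I_cm = mL²/12 = 5.321 × 0.3924²/12 = 0.068276 kg·m²; I = I_cm + md² = 0.068276 + 5.321 × 0.074230² = 0.097596 kg·m².
T = 2π√(0.097596/(5.321 × 1.363 × 0.074230)) = 2.675 s.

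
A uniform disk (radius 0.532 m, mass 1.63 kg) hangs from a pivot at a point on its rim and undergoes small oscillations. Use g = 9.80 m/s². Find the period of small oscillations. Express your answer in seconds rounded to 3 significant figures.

I_cm = ½mr² = 0.2307 kg·m². The pivot is at distance d = 0.532 m from the centre of mass.
By the parallel-axis theorem, I = I_cm + md² = 0.2307 + 0.4613 = 0.6920 kg·m².
T = 2π√(I/(mgd)) = 2π√(0.6920/(1.63 × 9.80 × 0.532)) = 1.79 s.

1.79 s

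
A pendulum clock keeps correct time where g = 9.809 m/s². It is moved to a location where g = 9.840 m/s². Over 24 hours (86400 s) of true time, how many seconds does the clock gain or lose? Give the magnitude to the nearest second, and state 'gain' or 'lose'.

gain 136 s

The clock's period scales as T ∝ 1/√g, so T'/T = √(9.809/9.840) = 0.998424.
In 86400 s of true time the clock registers 86400/0.998424 = 86536.4 s, so it gains 136 s.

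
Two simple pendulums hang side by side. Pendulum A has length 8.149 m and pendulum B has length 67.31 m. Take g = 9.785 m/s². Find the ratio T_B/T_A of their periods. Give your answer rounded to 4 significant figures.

2.874

T ∝ √L, so T_B/T_A = √(L_B/L_A) = √(67.31/8.149) = 2.874.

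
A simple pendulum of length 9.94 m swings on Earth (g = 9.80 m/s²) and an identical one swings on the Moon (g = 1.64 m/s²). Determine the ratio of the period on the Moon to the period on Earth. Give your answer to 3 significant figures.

2.44

T ∝ 1/√g, so T₂/T₁ = √(g₁/g₂) = √(9.80/1.64) = 2.44.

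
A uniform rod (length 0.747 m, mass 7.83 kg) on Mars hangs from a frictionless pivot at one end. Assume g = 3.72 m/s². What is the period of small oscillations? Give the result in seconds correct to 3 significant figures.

For a physical pendulum T = 2π√(I/(mgd)), with d = 0.3735 m from pivot to centre of mass.
I_cm = mL²/12 = 7.83 × 0.747²/12 = 0.3641 kg·m²; I = I_cm + md² = 0.3641 + 7.83 × 0.3735² = 1.456 kg·m².
T = 2π√(1.456/(7.83 × 3.72 × 0.3735)) = 2.30 s.

2.30 s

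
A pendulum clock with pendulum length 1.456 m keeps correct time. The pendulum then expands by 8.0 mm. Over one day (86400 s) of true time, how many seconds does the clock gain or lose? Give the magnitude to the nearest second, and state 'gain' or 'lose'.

T ∝ √L, so T'/T = √(1.46400/1.456) = 1.00274.
In 86400 s of true time the clock registers 86400/1.00274 = 86163.6 s, so it loses 236 s.

lose 236 s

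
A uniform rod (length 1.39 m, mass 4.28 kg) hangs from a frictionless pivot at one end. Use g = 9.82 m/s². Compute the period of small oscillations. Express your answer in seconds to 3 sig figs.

1.93 s

For a physical pendulum T = 2π√(I/(mgd)), with d = 0.6950 m from pivot to centre of mass.
I_cm = mL²/12 = 4.28 × 1.39²/12 = 0.6891 kg·m²; I = I_cm + md² = 0.6891 + 4.28 × 0.6950² = 2.756 kg·m².
T = 2π√(2.756/(4.28 × 9.82 × 0.6950)) = 1.93 s.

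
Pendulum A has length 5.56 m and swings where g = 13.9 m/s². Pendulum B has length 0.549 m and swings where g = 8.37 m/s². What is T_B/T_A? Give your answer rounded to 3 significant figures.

T = 2π√(L/g), so T_B/T_A = √((L_B/g_B)/(L_A/g_A)) = √((0.549/8.37)/(5.56/13.9)) = 0.405.

0.405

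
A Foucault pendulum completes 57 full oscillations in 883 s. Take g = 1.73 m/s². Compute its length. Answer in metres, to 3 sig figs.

T = 883/57 = 15.49 s.
From T = 2π√(L/g), L = gT²/(4π²) = 1.73 × 15.49²/(4π²) = 10.5 m.

10.5 m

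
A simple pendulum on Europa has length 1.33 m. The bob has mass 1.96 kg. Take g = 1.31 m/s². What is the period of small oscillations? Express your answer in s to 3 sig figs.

T = 2π√(L/g) = 2π√(1.33/1.31) = 2π × 1.008 = 6.33 s.

6.33 s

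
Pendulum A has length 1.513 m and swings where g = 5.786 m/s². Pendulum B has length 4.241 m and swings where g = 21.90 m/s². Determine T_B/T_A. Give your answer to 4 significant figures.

0.8606

T = 2π√(L/g), so T_B/T_A = √((L_B/g_B)/(L_A/g_A)) = √((4.241/21.90)/(1.513/5.786)) = 0.8606.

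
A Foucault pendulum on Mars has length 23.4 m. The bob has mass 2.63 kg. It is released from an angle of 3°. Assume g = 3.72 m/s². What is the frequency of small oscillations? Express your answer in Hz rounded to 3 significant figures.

0.0635 Hz

T = 2π√(L/g) = 2π√(23.4/3.72) = 15.76 s, so f = 1/T = 0.0635 Hz.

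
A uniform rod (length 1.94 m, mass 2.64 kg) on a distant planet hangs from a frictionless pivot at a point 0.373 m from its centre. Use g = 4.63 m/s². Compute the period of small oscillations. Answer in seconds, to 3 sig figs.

For a physical pendulum T = 2π√(I/(mgd)), with d = 0.3730 m from pivot to centre of mass.
I_cm = mL²/12 = 2.64 × 1.94²/12 = 0.8280 kg·m²; I = I_cm + md² = 0.8280 + 2.64 × 0.3730² = 1.195 kg·m².
T = 2π√(1.195/(2.64 × 4.63 × 0.3730)) = 3.22 s.

3.22 s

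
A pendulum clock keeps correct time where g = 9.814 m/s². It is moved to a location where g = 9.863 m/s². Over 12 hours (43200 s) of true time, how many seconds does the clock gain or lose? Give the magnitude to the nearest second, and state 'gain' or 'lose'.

gain 108 s

The clock's period scales as T ∝ 1/√g, so T'/T = √(9.814/9.863) = 0.997513.
In 43200 s of true time the clock registers 43200/0.997513 = 43307.7 s, so it gains 108 s.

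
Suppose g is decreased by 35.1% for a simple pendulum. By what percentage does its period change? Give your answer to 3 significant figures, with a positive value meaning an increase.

24.1%

T ∝ 1/√g, so T'/T = 1/√(0.6490) = 1.241.
Percentage change in T = (1.241 − 1) × 100% = 24.1%.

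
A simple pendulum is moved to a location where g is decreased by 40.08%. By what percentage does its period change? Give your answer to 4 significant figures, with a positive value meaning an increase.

29.19%

T ∝ 1/√g, so T'/T = 1/√(0.59920) = 1.2919.
Percentage change in T = (1.2919 − 1) × 100% = 29.19%.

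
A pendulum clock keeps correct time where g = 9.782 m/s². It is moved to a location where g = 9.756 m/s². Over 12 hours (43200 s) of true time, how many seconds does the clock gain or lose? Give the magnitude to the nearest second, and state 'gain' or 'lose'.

The clock's period scales as T ∝ 1/√g, so T'/T = √(9.782/9.756) = 1.00133.
In 43200 s of true time the clock registers 43200/1.00133 = 43142.6 s, so it loses 57 s.

lose 57 s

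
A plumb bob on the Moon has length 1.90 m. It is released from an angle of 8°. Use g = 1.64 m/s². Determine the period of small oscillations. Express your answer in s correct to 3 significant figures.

T = 2π√(L/g) = 2π√(1.90/1.64) = 2π × 1.076 = 6.76 s.

6.76 s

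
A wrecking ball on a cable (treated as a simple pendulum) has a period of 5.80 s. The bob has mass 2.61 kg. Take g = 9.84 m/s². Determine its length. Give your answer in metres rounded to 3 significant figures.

8.38 m

From T = 2π√(L/g), L = gT²/(4π²) = 9.84 × 5.800²/(4π²) = 8.38 m.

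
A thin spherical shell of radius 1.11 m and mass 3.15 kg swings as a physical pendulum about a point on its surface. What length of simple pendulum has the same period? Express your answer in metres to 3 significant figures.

1.85 m

The equivalent simple-pendulum length is L_eq = I/(md), where I is about the pivot and d = 1.110 m.
I_cm = (2/3)mR² = 2.587 kg·m², so I = I_cm + md² = 2.587 + 3.881 = 6.469 kg·m².
L_eq = 6.469/(3.15 × 1.110) = 1.85 m.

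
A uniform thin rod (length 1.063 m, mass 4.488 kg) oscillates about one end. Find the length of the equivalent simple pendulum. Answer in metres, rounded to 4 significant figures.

0.7087 m

The equivalent simple-pendulum length is L_eq = I/(md), where I is about the pivot and d = 0.53150 m.
I_cm = (1/12)mL² = 0.42261 kg·m², so I = I_cm + md² = 0.42261 + 1.2678 = 1.6904 kg·m².
L_eq = 1.6904/(4.488 × 0.53150) = 0.7087 m.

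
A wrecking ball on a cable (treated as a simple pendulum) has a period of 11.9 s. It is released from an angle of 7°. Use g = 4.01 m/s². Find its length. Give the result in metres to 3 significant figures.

From T = 2π√(L/g), L = gT²/(4π²) = 4.01 × 11.90²/(4π²) = 14.4 m.

14.4 m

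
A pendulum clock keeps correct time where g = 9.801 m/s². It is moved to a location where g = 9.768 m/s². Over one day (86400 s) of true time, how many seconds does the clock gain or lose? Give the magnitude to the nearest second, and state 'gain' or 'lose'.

lose 146 s

The clock's period scales as T ∝ 1/√g, so T'/T = √(9.801/9.768) = 1.00169.
In 86400 s of true time the clock registers 86400/1.00169 = 86254.4 s, so it loses 146 s.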